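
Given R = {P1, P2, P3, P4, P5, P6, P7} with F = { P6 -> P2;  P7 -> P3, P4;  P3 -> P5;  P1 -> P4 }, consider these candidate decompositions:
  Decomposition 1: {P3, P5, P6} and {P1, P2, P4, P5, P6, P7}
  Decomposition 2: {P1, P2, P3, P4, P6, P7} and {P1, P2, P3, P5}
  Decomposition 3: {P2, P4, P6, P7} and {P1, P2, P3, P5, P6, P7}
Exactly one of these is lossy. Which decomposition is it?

Decomposition 1: common = {P5, P6}, closure = {P2, P5, P6} → lossy.
Decomposition 2: common = {P1, P2, P3}, closure = {P1, P2, P3, P4, P5} → lossless.
Decomposition 3: common = {P2, P6, P7}, closure = {P2, P3, P4, P5, P6, P7} → lossless.

Decomposition 1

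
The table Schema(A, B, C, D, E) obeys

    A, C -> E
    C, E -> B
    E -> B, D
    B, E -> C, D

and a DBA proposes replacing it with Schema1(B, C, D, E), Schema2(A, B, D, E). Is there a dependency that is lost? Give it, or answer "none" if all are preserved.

Check A, C → E: no single fragment contains all of {A, C, E}, and the restricted closure of {A, C} across the fragments never reaches {E}.
C, E → B is preserved.
E → B, D is preserved.
B, E → C, D is preserved.

A, C -> E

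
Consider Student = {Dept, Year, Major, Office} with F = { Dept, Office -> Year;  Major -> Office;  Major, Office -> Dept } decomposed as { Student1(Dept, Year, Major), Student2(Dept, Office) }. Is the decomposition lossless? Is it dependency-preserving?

lossy and not dependency-preserving

Lossless test: (Dept)⁺ = {Dept}, which is a superkey of neither fragment — lossy.
Dependency preservation: the restricted closure of {Dept, Office} across the fragments never reaches {Year}, so Dept, Office → Year cannot be enforced without a join — not preserved.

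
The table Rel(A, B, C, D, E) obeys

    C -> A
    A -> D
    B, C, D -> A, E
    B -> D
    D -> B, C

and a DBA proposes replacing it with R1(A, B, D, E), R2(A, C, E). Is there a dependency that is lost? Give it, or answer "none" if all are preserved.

C → A lies within R2.
A → D lies within R1.
B, C, D → A, E: restricted closure across fragments reaches A, E.
B → D lies within R1.
D → B, C: restricted closure across fragments reaches B, C.
Every dependency is enforceable on the fragments, so the decomposition is dependency-preserving.

none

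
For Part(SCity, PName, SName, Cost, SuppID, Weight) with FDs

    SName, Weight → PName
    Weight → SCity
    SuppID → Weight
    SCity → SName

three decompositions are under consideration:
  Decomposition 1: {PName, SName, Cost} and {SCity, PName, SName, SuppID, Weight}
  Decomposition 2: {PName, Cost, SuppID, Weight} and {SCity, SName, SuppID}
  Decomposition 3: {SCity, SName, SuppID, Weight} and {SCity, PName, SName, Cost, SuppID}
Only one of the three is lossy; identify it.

Decomposition 1

Decomposition 1: common = {PName, SName}, closure = {PName, SName} → lossy.
Decomposition 2: common = {SuppID}, closure = {SCity, PName, SName, SuppID, Weight} → lossless.
Decomposition 3: common = {SCity, SName, SuppID}, closure = {SCity, PName, SName, SuppID, Weight} → lossless.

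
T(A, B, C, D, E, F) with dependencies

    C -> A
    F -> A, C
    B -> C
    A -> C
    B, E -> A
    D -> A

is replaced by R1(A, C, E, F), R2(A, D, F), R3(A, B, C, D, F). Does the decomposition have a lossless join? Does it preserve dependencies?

lossy but dependency-preserving

Lossless test (chase): Rows 1 and 2 agree on F; apply F→A, C and equate their A, C entries. No row becomes fully distinguished — the join is lossy.
Dependency preservation: B, E → A is not contained in any single fragment, but the restricted closure of its left-hand side across the fragments still reaches the right-hand side; the remaining FDs each lie inside some fragment. All dependencies are preserved.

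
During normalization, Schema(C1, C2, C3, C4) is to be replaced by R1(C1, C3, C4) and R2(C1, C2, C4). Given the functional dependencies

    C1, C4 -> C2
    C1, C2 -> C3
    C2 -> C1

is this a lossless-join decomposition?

Yes

Common attributes: R1 ∩ R2 = {C1, C4}.
Closure of {C1, C4}: C1, C4 → C2 applies, adding C2; C1, C2 → C3 applies, adding C3. So (C1, C4)⁺ = {C1, C2, C3, C4}.
This closure contains every attribute of R1, so R1 ∩ R2 → R1. The join is lossless.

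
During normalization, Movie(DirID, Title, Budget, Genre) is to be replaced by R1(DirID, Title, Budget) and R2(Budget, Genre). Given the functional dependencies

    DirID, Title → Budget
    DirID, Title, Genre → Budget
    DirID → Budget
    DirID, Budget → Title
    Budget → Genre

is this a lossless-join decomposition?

Common attributes: R1 ∩ R2 = {Budget}.
Closure of {Budget}: Budget → Genre applies, adding Genre. So (Budget)⁺ = {Budget, Genre}.
This closure contains every attribute of R2, so R1 ∩ R2 → R2. The join is lossless.

Yes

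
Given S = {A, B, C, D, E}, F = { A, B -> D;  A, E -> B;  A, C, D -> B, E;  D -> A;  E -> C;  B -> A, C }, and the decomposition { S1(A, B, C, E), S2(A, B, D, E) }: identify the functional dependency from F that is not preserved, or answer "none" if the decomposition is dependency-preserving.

A, C, D -> B, E

Check A, C, D → B, E: no single fragment contains all of {A, B, C, D, E}, and the restricted closure of {A, C, D} across the fragments never reaches {B, E}.
A, B → D is preserved.
A, E → B is preserved.
D → A is preserved.
E → C is preserved.
B → A, C is preserved.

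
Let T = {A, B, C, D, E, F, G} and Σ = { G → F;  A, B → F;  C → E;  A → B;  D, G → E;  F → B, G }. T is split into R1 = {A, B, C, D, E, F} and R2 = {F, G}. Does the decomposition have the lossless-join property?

Yes

Common attributes: R1 ∩ R2 = {F}.
Closure of {F}: F → B, G applies, adding B, G. So (F)⁺ = {B, F, G}.
This closure contains every attribute of R2, so R1 ∩ R2 → R2. The join is lossless.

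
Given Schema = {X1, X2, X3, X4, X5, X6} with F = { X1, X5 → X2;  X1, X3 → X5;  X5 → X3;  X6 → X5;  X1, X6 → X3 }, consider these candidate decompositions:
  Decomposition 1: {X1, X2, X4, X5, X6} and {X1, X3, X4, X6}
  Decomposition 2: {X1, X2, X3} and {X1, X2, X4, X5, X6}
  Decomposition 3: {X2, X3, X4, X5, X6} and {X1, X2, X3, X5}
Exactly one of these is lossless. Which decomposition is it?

Decomposition 1: common = {X1, X4, X6}, closure = {X1, X2, X3, X4, X5, X6} → lossless.
Decomposition 2: common = {X1, X2}, closure = {X1, X2} → lossy.
Decomposition 3: common = {X2, X3, X5}, closure = {X2, X3, X5} → lossy.

Decomposition 1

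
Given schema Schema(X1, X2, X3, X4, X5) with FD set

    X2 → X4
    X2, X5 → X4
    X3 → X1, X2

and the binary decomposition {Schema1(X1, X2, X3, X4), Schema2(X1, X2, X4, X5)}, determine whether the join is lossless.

Common attributes: Schema1 ∩ Schema2 = {X1, X2, X4}.
No dependency enlarges {X1, X2, X4}, so (X1, X2, X4)⁺ = {X1, X2, X4}.
The closure contains neither all of Schema1 = {X1, X2, X3, X4} nor all of Schema2 = {X1, X2, X4, X5}, so the common attributes are not a superkey of either fragment. The join is lossy.

No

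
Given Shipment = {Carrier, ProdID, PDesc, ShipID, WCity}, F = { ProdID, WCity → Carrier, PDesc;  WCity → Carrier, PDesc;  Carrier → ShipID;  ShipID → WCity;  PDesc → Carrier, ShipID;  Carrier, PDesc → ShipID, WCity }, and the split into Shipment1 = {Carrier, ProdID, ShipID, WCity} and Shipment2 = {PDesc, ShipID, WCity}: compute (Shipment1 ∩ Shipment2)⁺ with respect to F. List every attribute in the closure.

Carrier, PDesc, ShipID, WCity

Shipment1 ∩ Shipment2 = {ShipID, WCity}.
WCity → Carrier, PDesc applies, adding Carrier, PDesc
Closure: {Carrier, PDesc, ShipID, WCity}.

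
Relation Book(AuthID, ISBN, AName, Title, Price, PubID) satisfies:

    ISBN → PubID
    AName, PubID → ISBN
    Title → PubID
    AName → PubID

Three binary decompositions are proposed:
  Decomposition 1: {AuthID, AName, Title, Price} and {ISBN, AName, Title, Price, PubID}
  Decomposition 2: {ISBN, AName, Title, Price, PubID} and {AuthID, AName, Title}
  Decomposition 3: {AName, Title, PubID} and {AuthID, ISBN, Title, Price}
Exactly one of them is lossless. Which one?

Decomposition 1

Decomposition 1: common = {AName, Title, Price}, closure = {ISBN, AName, Title, Price, PubID} → lossless.
Decomposition 2: common = {AName, Title}, closure = {ISBN, AName, Title, PubID} → lossy.
Decomposition 3: common = {Title}, closure = {Title, PubID} → lossy.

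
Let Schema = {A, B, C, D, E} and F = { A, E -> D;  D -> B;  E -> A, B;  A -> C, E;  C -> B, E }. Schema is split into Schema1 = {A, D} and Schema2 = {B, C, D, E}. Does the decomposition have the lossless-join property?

Common attributes: Schema1 ∩ Schema2 = {D}.
Closure of {D}: D → B applies, adding B. So (D)⁺ = {B, D}.
The closure contains neither all of Schema1 = {A, D} nor all of Schema2 = {B, C, D, E}, so the common attributes are not a superkey of either fragment. The join is lossy.

No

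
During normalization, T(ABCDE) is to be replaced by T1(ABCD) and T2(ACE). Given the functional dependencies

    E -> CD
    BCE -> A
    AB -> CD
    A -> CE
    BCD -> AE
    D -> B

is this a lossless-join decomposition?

Common attributes: T1 ∩ T2 = {AC}.
Closure of {AC}: A → CE applies, adding E; E → CD applies, adding D; D → B applies, adding B. So (AC)⁺ = {ABCDE}.
This closure contains every attribute of T1, so T1 ∩ T2 → T1. The join is lossless.

Yes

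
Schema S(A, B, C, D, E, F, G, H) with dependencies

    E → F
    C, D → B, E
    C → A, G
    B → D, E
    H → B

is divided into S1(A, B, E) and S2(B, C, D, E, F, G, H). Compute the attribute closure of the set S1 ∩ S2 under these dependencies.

B, D, E, F

S1 ∩ S2 = {B, E}.
E → F applies, adding F
B → D, E applies, adding D
Closure: {B, D, E, F}.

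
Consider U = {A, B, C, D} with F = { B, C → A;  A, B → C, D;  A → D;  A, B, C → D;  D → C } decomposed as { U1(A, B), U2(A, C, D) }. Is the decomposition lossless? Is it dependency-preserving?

Lossless test: (A)⁺ = {A, C, D}, which contains all of one fragment — lossless.
Dependency preservation: the restricted closure of {B, C} across the fragments never reaches {A}, so B, C → A cannot be enforced without a join — not preserved.

lossless but not dependency-preserving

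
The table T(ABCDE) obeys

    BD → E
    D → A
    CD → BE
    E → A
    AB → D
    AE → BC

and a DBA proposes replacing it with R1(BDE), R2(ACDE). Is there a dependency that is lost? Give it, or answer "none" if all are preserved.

AB → D

Check AB → D: no single fragment contains all of {ABD}, and the restricted closure of {AB} across the fragments never reaches {D}.
BD → E is preserved.
D → A is preserved.
CD → BE is preserved.
E → A is preserved.
AE → BC is preserved.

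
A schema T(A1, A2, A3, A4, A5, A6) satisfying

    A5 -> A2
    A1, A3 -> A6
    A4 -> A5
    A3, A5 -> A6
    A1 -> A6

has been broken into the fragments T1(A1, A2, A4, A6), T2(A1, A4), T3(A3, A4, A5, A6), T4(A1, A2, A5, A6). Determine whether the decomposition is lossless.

No

Chase test. Columns are A1, A2, A3, A4, A5, A6; row i has aⱼ where attribute j ∈ Ti, else bᵢⱼ.
Initial tableau (one row per fragment):
  row 1: a1 a2 b13 a4 b15 a6
  row 2: a1 b22 b23 a4 b25 b26
  row 3: b31 b32 a3 a4 a5 a6
  row 4: a1 a2 b43 b44 a5 a6
Rows 3 and 4 agree on A5; apply A5→A2 and equate their A2 entries.
Rows 1 and 2 agree on A4; apply A4→A5 and equate their A5 entries.
Rows 1 and 3 agree on A4; apply A4→A5 and equate their A5 entries.
Rows 1 and 2 agree on A1; apply A1→A6 and equate their A6 entries.
Rows 1 and 2 agree on A5; apply A5→A2 and equate their A2 entries.
No row becomes fully distinguished — the join is lossy.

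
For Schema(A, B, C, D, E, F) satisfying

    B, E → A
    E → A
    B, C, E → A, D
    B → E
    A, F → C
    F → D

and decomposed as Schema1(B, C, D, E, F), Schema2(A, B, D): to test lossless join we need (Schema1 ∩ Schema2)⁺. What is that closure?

A, B, D, E

Schema1 ∩ Schema2 = {B, D}.
B → E applies, adding E
B, E → A applies, adding A
Closure: {A, B, D, E}.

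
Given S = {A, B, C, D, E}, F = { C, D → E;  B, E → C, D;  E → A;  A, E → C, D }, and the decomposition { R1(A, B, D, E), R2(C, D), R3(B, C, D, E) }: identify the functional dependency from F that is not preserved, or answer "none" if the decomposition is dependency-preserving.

none

C, D → E lies within R3.
B, E → C, D lies within R3.
E → A lies within R1.
A, E → C, D: restricted closure across fragments reaches C, D.
Every dependency is enforceable on the fragments, so the decomposition is dependency-preserving.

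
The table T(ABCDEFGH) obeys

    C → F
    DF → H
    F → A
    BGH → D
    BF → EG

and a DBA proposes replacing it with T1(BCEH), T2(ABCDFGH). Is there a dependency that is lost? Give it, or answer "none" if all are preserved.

BF → EG

Check BF → EG: no single fragment contains all of {BEFG}, and the restricted closure of {BF} across the fragments never reaches {EG}.
C → F is preserved.
DF → H is preserved.
F → A is preserved.
BGH → D is preserved.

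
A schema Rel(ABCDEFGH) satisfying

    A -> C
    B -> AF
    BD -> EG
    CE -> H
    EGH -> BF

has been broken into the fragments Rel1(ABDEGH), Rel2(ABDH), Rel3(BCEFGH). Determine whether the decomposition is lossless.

Yes

Chase test. Columns are ABCDEFGH; row i has aⱼ where attribute j ∈ Reli, else bᵢⱼ.
Initial tableau (one row per fragment):
  row 1: a1 a2 b13 a4 a5 b16 a7 a8
  row 2: a1 a2 b23 a4 b25 b26 b27 a8
  row 3: b31 a2 a3 b34 a5 a6 a7 a8
Rows 1 and 2 agree on A; apply A→C and equate their C entries.
Rows 1 and 2 agree on B; apply B→AF and equate their AF entries.
Rows 1 and 3 agree on B; apply B→AF and equate their AF entries.
Rows 1 and 2 agree on BD; apply BD→EG and equate their EG entries.
Rows 1 and 3 agree on A; apply A→C and equate their C entries.
Row 1 is now all distinguished symbols — the join is lossless.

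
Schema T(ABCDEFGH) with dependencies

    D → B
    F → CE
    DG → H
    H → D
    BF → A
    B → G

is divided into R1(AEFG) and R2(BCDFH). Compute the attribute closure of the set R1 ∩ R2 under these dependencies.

CEF

R1 ∩ R2 = {F}.
F → CE applies, adding CE
Closure: {CEF}.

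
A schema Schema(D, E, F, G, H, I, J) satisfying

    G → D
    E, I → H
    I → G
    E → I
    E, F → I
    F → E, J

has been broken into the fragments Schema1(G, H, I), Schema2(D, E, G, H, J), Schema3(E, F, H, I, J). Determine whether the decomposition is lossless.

Yes

Chase test. Columns are D, E, F, G, H, I, J; row i has aⱼ where attribute j ∈ Schemai, else bᵢⱼ.
Initial tableau (one row per fragment):
  row 1: b11 b12 b13 a4 a5 a6 b17
  row 2: a1 a2 b23 a4 a5 b26 a7
  row 3: b31 a2 a3 b34 a5 a6 a7
Rows 1 and 2 agree on G; apply G→D and equate their D entries.
Rows 1 and 3 agree on I; apply I→G and equate their G entries.
Rows 2 and 3 agree on E; apply E→I and equate their I entries.
Rows 1 and 3 agree on G; apply G→D and equate their D entries.
Row 3 is now all distinguished symbols — the join is lossless.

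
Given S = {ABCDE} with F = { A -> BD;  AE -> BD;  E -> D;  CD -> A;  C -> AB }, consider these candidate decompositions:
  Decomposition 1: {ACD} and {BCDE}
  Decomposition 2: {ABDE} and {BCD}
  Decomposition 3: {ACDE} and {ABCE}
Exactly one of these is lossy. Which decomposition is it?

Decomposition 1: common = {CD}, closure = {ABCD} → lossless.
Decomposition 2: common = {BD}, closure = {BD} → lossy.
Decomposition 3: common = {ACE}, closure = {ABCDE} → lossless.

Decomposition 2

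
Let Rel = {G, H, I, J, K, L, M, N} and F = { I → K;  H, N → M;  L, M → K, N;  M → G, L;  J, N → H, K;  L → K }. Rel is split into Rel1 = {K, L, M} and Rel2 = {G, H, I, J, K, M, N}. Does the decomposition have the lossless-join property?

Yes

Common attributes: Rel1 ∩ Rel2 = {K, M}.
Closure of {K, M}: M → G, L applies, adding G, L; L, M → K, N applies, adding N. So (K, M)⁺ = {G, K, L, M, N}.
This closure contains every attribute of Rel1, so Rel1 ∩ Rel2 → Rel1. The join is lossless.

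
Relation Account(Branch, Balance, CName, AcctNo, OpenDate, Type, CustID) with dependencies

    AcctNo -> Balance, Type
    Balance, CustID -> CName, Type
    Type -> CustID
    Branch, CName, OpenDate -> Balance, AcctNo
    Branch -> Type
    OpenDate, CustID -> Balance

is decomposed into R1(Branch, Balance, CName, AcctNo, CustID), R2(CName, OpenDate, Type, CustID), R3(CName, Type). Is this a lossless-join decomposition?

Chase test. Columns are Branch, Balance, CName, AcctNo, OpenDate, Type, CustID; row i has aⱼ where attribute j ∈ Ri, else bᵢⱼ.
Initial tableau (one row per fragment):
  row 1: a1 a2 a3 a4 b15 b16 a7
  row 2: b21 b22 a3 b24 a5 a6 a7
  row 3: b31 b32 a3 b34 b35 a6 b37
Rows 2 and 3 agree on Type; apply Type→CustID and equate their CustID entries.
No row becomes fully distinguished — the join is lossy.

No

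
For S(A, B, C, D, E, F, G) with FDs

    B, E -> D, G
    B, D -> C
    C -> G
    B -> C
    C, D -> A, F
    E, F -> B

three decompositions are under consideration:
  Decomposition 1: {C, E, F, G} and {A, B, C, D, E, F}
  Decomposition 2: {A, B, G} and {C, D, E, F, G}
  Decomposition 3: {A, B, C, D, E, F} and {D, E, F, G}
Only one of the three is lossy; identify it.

Decomposition 2

Decomposition 1: common = {C, E, F}, closure = {A, B, C, D, E, F, G} → lossless.
Decomposition 2: common = {G}, closure = {G} → lossy.
Decomposition 3: common = {D, E, F}, closure = {A, B, C, D, E, F, G} → lossless.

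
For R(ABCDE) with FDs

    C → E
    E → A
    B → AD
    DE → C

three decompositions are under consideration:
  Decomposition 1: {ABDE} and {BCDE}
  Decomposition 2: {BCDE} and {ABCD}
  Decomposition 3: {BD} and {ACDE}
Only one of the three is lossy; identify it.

Decomposition 1: common = {BDE}, closure = {ABCDE} → lossless.
Decomposition 2: common = {BCD}, closure = {ABCDE} → lossless.
Decomposition 3: common = {D}, closure = {D} → lossy.

Decomposition 3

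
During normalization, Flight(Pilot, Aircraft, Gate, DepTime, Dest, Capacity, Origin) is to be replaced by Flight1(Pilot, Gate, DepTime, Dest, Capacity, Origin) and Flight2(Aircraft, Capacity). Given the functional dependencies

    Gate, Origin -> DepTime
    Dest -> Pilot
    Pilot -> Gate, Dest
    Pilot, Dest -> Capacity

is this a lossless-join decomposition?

No

Common attributes: Flight1 ∩ Flight2 = {Capacity}.
No dependency enlarges {Capacity}, so (Capacity)⁺ = {Capacity}.
The closure contains neither all of Flight1 = {Pilot, Gate, DepTime, Dest, Capacity, Origin} nor all of Flight2 = {Aircraft, Capacity}, so the common attributes are not a superkey of either fragment. The join is lossy.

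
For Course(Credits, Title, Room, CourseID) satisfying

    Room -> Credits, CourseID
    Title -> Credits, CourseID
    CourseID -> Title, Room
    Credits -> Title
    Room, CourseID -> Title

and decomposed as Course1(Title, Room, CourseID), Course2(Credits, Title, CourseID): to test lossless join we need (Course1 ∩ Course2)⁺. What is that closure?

Course1 ∩ Course2 = {Title, CourseID}.
Title → Credits, CourseID applies, adding Credits
CourseID → Title, Room applies, adding Room
Closure: {Credits, Title, Room, CourseID}.

Credits, Title, Room, CourseID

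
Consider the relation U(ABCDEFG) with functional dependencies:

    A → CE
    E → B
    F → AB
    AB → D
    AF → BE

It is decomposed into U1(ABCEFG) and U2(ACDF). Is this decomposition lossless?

Common attributes: U1 ∩ U2 = {ACF}.
Closure of {ACF}: A → CE applies, adding E; E → B applies, adding B; AB → D applies, adding D. So (ACF)⁺ = {ABCDEF}.
This closure contains every attribute of U2, so U1 ∩ U2 → U2. The join is lossless.

Yes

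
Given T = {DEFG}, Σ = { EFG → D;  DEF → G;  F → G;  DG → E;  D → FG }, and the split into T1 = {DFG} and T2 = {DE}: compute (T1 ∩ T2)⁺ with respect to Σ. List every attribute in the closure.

T1 ∩ T2 = {D}.
D → FG applies, adding FG
DG → E applies, adding E
Closure: {DEFG}.

DEFG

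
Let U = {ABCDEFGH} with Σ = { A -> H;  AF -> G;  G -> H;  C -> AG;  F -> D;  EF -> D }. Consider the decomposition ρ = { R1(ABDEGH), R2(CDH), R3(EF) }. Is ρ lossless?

No

Chase test. Columns are ABCDEFGH; row i has aⱼ where attribute j ∈ Ri, else bᵢⱼ.
Initial tableau (one row per fragment):
  row 1: a1 a2 b13 a4 a5 b16 a7 a8
  row 2: b21 b22 a3 a4 b25 b26 b27 a8
  row 3: b31 b32 b33 b34 a5 a6 b37 b38
No row becomes fully distinguished — the join is lossy.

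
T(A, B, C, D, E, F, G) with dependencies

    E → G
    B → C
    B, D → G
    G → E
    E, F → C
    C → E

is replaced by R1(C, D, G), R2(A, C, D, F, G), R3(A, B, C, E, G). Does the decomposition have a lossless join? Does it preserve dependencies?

lossy but dependency-preserving

Lossless test (chase): Rows 1 and 2 agree on G; apply G→E and equate their E entries. Rows 1 and 3 agree on G; apply G→E and equate their E entries. No row becomes fully distinguished — the join is lossy.
Dependency preservation: B, D → G; E, F → C are not contained in any single fragment, but the restricted closure of each left-hand side across the fragments still reaches the right-hand side; the remaining FDs each lie inside some fragment. All dependencies are preserved.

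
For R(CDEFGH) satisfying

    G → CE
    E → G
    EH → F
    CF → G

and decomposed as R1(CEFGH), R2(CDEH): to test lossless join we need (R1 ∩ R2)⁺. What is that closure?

CEFGH

R1 ∩ R2 = {CEH}.
E → G applies, adding G
EH → F applies, adding F
Closure: {CEFGH}.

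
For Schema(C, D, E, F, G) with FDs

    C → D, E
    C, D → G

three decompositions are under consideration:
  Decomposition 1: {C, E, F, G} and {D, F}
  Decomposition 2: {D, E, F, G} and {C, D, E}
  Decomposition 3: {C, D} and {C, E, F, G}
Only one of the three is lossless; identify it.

Decomposition 3

Decomposition 1: common = {F}, closure = {F} → lossy.
Decomposition 2: common = {D, E}, closure = {D, E} → lossy.
Decomposition 3: common = {C}, closure = {C, D, E, G} → lossless.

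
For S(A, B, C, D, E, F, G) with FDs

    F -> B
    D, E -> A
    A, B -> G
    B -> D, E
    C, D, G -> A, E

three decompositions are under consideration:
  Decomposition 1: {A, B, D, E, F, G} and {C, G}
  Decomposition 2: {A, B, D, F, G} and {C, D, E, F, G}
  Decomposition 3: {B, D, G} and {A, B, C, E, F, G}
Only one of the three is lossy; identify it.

Decomposition 1

Decomposition 1: common = {G}, closure = {G} → lossy.
Decomposition 2: common = {D, F, G}, closure = {A, B, D, E, F, G} → lossless.
Decomposition 3: common = {B, G}, closure = {A, B, D, E, G} → lossless.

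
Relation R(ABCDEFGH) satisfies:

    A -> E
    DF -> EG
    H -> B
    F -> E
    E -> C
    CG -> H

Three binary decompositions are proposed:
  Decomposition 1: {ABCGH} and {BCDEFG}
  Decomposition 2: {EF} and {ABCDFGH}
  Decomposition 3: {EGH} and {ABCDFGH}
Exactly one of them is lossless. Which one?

Decomposition 2

Decomposition 1: common = {BCG}, closure = {BCGH} → lossy.
Decomposition 2: common = {F}, closure = {CEF} → lossless.
Decomposition 3: common = {GH}, closure = {BGH} → lossy.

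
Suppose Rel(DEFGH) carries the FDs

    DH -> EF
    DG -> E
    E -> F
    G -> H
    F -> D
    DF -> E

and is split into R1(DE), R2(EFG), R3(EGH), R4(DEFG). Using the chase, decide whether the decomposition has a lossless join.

Yes

Chase test. Columns are DEFGH; row i has aⱼ where attribute j ∈ Ri, else bᵢⱼ.
Initial tableau (one row per fragment):
  row 1: a1 a2 b13 b14 b15
  row 2: b21 a2 a3 a4 b25
  row 3: b31 a2 b33 a4 a5
  row 4: a1 a2 a3 a4 b45
Rows 1 and 2 agree on E; apply E→F and equate their F entries.
Rows 1 and 3 agree on E; apply E→F and equate their F entries.
Rows 2 and 3 agree on G; apply G→H and equate their H entries.
Rows 2 and 4 agree on G; apply G→H and equate their H entries.
Rows 1 and 2 agree on F; apply F→D and equate their D entries.
Rows 1 and 3 agree on F; apply F→D and equate their D entries.
Row 2 is now all distinguished symbols — the join is lossless.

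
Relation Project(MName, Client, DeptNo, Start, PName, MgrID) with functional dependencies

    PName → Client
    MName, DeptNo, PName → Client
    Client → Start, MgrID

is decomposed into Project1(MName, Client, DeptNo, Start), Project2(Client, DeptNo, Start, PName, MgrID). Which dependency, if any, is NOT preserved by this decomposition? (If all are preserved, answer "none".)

PName → Client lies within Project2.
MName, DeptNo, PName → Client: restricted closure across fragments reaches Client.
Client → Start, MgrID lies within Project2.
Every dependency is enforceable on the fragments, so the decomposition is dependency-preserving.

none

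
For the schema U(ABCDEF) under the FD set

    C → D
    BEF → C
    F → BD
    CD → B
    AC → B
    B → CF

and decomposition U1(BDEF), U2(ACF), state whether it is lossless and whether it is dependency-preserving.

lossy but dependency-preserving

Lossless test: (F)⁺ = {BCDF}, which is a superkey of neither fragment — lossy.
Dependency preservation: C → D; BEF → C; CD → B; AC → B; B → CF are not contained in any single fragment, but the restricted closure of each left-hand side across the fragments still reaches the right-hand side; the remaining FDs each lie inside some fragment. All dependencies are preserved.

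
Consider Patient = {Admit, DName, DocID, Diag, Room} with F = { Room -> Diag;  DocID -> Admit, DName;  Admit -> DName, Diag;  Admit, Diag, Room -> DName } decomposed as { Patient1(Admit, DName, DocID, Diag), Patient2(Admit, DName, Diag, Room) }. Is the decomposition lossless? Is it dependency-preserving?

Lossless test: (Admit, DName, Diag)⁺ = {Admit, DName, Diag}, which is a superkey of neither fragment — lossy.
Dependency preservation: every FD's attributes lie within a single fragment, so each can be enforced locally — preserved.

lossy but dependency-preserving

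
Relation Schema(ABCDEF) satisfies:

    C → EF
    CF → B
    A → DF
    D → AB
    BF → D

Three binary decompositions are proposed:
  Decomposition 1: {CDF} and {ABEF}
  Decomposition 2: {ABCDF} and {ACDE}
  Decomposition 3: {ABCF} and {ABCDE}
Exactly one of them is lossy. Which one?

Decomposition 1: common = {F}, closure = {F} → lossy.
Decomposition 2: common = {ACD}, closure = {ABCDEF} → lossless.
Decomposition 3: common = {ABC}, closure = {ABCDEF} → lossless.

Decomposition 1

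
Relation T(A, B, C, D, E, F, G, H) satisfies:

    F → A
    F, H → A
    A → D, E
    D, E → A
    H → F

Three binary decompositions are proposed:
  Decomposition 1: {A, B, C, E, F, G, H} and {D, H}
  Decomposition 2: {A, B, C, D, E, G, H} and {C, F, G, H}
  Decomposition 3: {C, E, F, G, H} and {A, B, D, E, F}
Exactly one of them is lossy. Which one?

Decomposition 3

Decomposition 1: common = {H}, closure = {A, D, E, F, H} → lossless.
Decomposition 2: common = {C, G, H}, closure = {A, C, D, E, F, G, H} → lossless.
Decomposition 3: common = {E, F}, closure = {A, D, E, F} → lossy.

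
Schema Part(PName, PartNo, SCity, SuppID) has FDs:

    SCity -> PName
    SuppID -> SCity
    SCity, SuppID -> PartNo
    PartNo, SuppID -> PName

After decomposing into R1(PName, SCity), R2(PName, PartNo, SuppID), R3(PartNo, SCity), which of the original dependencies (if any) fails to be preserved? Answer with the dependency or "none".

Check SuppID → SCity: no single fragment contains all of {SCity, SuppID}, and the restricted closure of {SuppID} across the fragments never reaches {SCity}.
SCity → PName is preserved.
SCity, SuppID → PartNo is preserved.
PartNo, SuppID → PName is preserved.

SuppID -> SCity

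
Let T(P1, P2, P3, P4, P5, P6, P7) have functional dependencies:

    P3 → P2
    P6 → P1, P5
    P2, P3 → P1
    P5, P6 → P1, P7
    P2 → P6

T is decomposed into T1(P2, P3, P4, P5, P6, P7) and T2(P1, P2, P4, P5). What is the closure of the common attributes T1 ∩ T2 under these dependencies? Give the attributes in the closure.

T1 ∩ T2 = {P2, P4, P5}.
P2 → P6 applies, adding P6
P6 → P1, P5 applies, adding P1
P5, P6 → P1, P7 applies, adding P7
Closure: {P1, P2, P4, P5, P6, P7}.

P1, P2, P4, P5, P6, P7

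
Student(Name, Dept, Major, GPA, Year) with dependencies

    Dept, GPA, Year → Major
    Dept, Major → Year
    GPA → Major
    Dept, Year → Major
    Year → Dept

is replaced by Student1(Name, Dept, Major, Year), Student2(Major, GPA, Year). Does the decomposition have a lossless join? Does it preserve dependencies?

Lossless test: (Major, Year)⁺ = {Dept, Major, Year}, which is a superkey of neither fragment — lossy.
Dependency preservation: Dept, GPA, Year → Major is not contained in any single fragment, but the restricted closure of its left-hand side across the fragments still reaches the right-hand side; the remaining FDs each lie inside some fragment. All dependencies are preserved.

lossy but dependency-preserving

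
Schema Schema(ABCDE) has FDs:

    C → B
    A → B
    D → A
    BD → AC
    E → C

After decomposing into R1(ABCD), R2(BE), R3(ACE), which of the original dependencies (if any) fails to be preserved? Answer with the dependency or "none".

C → B lies within R1.
A → B lies within R1.
D → A lies within R1.
BD → AC lies within R1.
E → C lies within R3.
Every dependency is enforceable on the fragments, so the decomposition is dependency-preserving.

none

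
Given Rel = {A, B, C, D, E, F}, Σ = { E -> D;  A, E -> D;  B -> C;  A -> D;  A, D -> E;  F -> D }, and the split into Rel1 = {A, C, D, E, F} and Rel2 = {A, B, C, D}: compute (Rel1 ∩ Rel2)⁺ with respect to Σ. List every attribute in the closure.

A, C, D, E

Rel1 ∩ Rel2 = {A, C, D}.
A, D → E applies, adding E
Closure: {A, C, D, E}.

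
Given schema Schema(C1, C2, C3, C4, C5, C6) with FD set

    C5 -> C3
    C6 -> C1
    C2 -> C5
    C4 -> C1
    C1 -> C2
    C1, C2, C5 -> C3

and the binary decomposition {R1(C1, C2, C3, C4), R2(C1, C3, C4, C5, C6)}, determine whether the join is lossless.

Yes

Common attributes: R1 ∩ R2 = {C1, C3, C4}.
Closure of {C1, C3, C4}: C1 → C2 applies, adding C2; C2 → C5 applies, adding C5. So (C1, C3, C4)⁺ = {C1, C2, C3, C4, C5}.
This closure contains every attribute of R1, so R1 ∩ R2 → R1. The join is lossless.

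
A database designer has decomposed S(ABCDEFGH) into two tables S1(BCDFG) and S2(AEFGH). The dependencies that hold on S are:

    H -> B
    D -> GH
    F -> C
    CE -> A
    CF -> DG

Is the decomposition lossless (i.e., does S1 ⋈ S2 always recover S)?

Common attributes: S1 ∩ S2 = {FG}.
Closure of {FG}: F → C applies, adding C; CF → DG applies, adding D; D → GH applies, adding H; H → B applies, adding B. So (FG)⁺ = {BCDFGH}.
This closure contains every attribute of S1, so S1 ∩ S2 → S1. The join is lossless.

Yes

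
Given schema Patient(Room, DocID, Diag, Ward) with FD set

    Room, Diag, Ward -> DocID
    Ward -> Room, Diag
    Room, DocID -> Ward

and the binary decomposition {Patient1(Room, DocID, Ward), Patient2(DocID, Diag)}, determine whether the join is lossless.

No

Common attributes: Patient1 ∩ Patient2 = {DocID}.
No dependency enlarges {DocID}, so (DocID)⁺ = {DocID}.
The closure contains neither all of Patient1 = {Room, DocID, Ward} nor all of Patient2 = {DocID, Diag}, so the common attributes are not a superkey of either fragment. The join is lossy.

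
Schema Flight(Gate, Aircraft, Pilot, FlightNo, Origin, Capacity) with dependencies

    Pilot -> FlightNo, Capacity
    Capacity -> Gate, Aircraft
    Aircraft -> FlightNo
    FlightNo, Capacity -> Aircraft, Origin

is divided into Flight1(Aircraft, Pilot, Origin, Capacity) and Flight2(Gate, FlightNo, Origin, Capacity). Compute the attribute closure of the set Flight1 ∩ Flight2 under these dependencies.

Gate, Aircraft, FlightNo, Origin, Capacity

Flight1 ∩ Flight2 = {Origin, Capacity}.
Capacity → Gate, Aircraft applies, adding Gate, Aircraft
Aircraft → FlightNo applies, adding FlightNo
Closure: {Gate, Aircraft, FlightNo, Origin, Capacity}.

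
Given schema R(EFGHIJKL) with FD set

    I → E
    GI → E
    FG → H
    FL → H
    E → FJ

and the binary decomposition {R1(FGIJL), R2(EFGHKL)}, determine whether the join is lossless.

No

Common attributes: R1 ∩ R2 = {FGL}.
Closure of {FGL}: FG → H applies, adding H. So (FGL)⁺ = {FGHL}.
The closure contains neither all of R1 = {FGIJL} nor all of R2 = {EFGHKL}, so the common attributes are not a superkey of either fragment. The join is lossy.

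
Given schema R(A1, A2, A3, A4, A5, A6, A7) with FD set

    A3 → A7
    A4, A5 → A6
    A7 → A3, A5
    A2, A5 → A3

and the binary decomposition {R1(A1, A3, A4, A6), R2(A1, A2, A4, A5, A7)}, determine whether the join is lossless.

No

Common attributes: R1 ∩ R2 = {A1, A4}.
No dependency enlarges {A1, A4}, so (A1, A4)⁺ = {A1, A4}.
The closure contains neither all of R1 = {A1, A3, A4, A6} nor all of R2 = {A1, A2, A4, A5, A7}, so the common attributes are not a superkey of either fragment. The join is lossy.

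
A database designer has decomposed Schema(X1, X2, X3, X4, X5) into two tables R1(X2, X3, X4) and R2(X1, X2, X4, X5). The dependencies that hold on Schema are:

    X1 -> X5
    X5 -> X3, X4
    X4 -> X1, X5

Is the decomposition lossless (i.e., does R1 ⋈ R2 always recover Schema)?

Yes

Common attributes: R1 ∩ R2 = {X2, X4}.
Closure of {X2, X4}: X4 → X1, X5 applies, adding X1, X5; X5 → X3, X4 applies, adding X3. So (X2, X4)⁺ = {X1, X2, X3, X4, X5}.
This closure contains every attribute of R1, so R1 ∩ R2 → R1. The join is lossless.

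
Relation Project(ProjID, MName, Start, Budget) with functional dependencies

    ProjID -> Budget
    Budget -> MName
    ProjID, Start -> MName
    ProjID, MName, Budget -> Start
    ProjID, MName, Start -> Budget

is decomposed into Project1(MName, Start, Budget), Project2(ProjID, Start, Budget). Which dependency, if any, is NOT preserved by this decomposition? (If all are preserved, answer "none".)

none

ProjID → Budget lies within Project2.
Budget → MName lies within Project1.
ProjID, Start → MName: restricted closure across fragments reaches MName.
ProjID, MName, Budget → Start: restricted closure across fragments reaches Start.
ProjID, MName, Start → Budget: restricted closure across fragments reaches Budget.
Every dependency is enforceable on the fragments, so the decomposition is dependency-preserving.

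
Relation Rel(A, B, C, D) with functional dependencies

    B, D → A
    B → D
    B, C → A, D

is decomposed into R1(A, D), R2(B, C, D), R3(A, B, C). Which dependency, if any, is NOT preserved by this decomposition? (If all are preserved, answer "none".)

B, D → A: restricted closure across fragments reaches A.
B → D lies within R2.
B, C → A, D: restricted closure across fragments reaches A, D.
Every dependency is enforceable on the fragments, so the decomposition is dependency-preserving.

none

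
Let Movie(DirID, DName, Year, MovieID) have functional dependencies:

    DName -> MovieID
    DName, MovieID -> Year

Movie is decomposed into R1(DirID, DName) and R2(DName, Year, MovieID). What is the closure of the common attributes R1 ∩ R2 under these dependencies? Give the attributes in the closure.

R1 ∩ R2 = {DName}.
DName → MovieID applies, adding MovieID
DName, MovieID → Year applies, adding Year
Closure: {DName, Year, MovieID}.

DName, Year, MovieID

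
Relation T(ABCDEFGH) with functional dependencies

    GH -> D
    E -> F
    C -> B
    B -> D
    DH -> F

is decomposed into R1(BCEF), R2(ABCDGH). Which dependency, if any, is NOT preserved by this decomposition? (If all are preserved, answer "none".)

DH -> F

Check DH → F: no single fragment contains all of {DFH}, and the restricted closure of {DH} across the fragments never reaches {F}.
GH → D is preserved.
E → F is preserved.
C → B is preserved.
B → D is preserved.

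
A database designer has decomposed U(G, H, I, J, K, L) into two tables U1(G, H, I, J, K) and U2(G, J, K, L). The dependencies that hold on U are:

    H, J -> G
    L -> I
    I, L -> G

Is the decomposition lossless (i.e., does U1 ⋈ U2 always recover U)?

No

Common attributes: U1 ∩ U2 = {G, J, K}.
No dependency enlarges {G, J, K}, so (G, J, K)⁺ = {G, J, K}.
The closure contains neither all of U1 = {G, H, I, J, K} nor all of U2 = {G, J, K, L}, so the common attributes are not a superkey of either fragment. The join is lossy.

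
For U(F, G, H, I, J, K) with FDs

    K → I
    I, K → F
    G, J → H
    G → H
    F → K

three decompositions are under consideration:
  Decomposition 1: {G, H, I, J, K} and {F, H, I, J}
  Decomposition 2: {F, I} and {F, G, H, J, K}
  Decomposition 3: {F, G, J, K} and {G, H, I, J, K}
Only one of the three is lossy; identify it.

Decomposition 1: common = {H, I, J}, closure = {H, I, J} → lossy.
Decomposition 2: common = {F}, closure = {F, I, K} → lossless.
Decomposition 3: common = {G, J, K}, closure = {F, G, H, I, J, K} → lossless.

Decomposition 1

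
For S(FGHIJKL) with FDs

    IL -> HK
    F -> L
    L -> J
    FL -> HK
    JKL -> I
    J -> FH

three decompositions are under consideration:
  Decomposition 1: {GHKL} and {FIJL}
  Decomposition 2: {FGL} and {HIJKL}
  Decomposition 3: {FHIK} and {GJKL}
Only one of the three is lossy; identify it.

Decomposition 1: common = {L}, closure = {FHIJKL} → lossless.
Decomposition 2: common = {L}, closure = {FHIJKL} → lossless.
Decomposition 3: common = {K}, closure = {K} → lossy.

Decomposition 3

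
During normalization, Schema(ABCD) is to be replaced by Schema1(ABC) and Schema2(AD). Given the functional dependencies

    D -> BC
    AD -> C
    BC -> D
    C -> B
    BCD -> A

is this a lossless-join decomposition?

Common attributes: Schema1 ∩ Schema2 = {A}.
No dependency enlarges {A}, so (A)⁺ = {A}.
The closure contains neither all of Schema1 = {ABC} nor all of Schema2 = {AD}, so the common attributes are not a superkey of either fragment. The join is lossy.

No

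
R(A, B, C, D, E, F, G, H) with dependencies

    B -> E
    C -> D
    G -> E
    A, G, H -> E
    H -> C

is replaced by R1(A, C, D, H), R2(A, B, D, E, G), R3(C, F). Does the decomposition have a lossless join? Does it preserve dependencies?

Lossless test (chase): Rows 1 and 3 agree on C; apply C→D and equate their D entries. No row becomes fully distinguished — the join is lossy.
Dependency preservation: A, G, H → E is not contained in any single fragment, but the restricted closure of its left-hand side across the fragments still reaches the right-hand side; the remaining FDs each lie inside some fragment. All dependencies are preserved.

lossy but dependency-preserving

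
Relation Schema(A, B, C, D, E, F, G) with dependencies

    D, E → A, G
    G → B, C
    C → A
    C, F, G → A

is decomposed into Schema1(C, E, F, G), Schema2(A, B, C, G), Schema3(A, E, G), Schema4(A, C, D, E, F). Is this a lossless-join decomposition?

Chase test. Columns are A, B, C, D, E, F, G; row i has aⱼ where attribute j ∈ Schemai, else bᵢⱼ.
Initial tableau (one row per fragment):
  row 1: b11 b12 a3 b14 a5 a6 a7
  row 2: a1 a2 a3 b24 b25 b26 a7
  row 3: a1 b32 b33 b34 a5 b36 a7
  row 4: a1 b42 a3 a4 a5 a6 b47
Rows 1 and 2 agree on G; apply G→B, C and equate their B, C entries.
Rows 1 and 3 agree on G; apply G→B, C and equate their B, C entries.
Rows 1 and 2 agree on C; apply C→A and equate their A entries.
No row becomes fully distinguished — the join is lossy.

No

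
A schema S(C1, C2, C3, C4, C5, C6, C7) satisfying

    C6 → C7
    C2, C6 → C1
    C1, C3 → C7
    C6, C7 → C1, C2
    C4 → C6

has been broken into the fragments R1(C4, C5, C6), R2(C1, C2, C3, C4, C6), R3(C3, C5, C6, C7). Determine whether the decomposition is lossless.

No

Chase test. Columns are C1, C2, C3, C4, C5, C6, C7; row i has aⱼ where attribute j ∈ Ri, else bᵢⱼ.
Initial tableau (one row per fragment):
  row 1: b11 b12 b13 a4 a5 a6 b17
  row 2: a1 a2 a3 a4 b25 a6 b27
  row 3: b31 b32 a3 b34 a5 a6 a7
Rows 1 and 2 agree on C6; apply C6→C7 and equate their C7 entries.
Rows 1 and 3 agree on C6; apply C6→C7 and equate their C7 entries.
Rows 1 and 2 agree on C6, C7; apply C6, C7→C1, C2 and equate their C1, C2 entries.
Rows 1 and 3 agree on C6, C7; apply C6, C7→C1, C2 and equate their C1, C2 entries.
No row becomes fully distinguished — the join is lossy.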